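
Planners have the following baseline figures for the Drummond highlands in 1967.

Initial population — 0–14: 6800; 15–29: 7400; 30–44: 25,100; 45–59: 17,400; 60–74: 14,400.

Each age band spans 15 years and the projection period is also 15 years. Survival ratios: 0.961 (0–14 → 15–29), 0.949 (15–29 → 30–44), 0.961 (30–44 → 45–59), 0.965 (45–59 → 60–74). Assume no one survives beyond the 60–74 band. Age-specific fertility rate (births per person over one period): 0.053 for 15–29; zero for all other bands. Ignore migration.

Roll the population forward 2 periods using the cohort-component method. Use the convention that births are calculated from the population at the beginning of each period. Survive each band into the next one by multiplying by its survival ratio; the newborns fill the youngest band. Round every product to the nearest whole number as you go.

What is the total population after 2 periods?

36951

Call the bands 1 to 5, youngest first.
After projecting period 1:
Births: 7400 × 0.053 = 392
Band 2: 6800 × 0.961 = 6535
Band 3: 7400 × 0.949 = 7023
Band 4: 25100 × 0.961 = 24121
Band 5: 17400 × 0.965 = 16791
Population now: 0–14=392, 15–29=6535, 30–44=7023, 45–59=24121, 60–74=16791
After projecting period 2:
Births: 6535 × 0.053 = 346
Band 2: 392 × 0.961 = 377
Band 3: 6535 × 0.949 = 6202
Band 4: 7023 × 0.961 = 6749
Band 5: 24121 × 0.965 = 23277
Population now: 0–14=346, 15–29=377, 30–44=6202, 45–59=6749, 60–74=23277
Total after period 2: 346 + 377 + 6202 + 6749 + 23277 = 36951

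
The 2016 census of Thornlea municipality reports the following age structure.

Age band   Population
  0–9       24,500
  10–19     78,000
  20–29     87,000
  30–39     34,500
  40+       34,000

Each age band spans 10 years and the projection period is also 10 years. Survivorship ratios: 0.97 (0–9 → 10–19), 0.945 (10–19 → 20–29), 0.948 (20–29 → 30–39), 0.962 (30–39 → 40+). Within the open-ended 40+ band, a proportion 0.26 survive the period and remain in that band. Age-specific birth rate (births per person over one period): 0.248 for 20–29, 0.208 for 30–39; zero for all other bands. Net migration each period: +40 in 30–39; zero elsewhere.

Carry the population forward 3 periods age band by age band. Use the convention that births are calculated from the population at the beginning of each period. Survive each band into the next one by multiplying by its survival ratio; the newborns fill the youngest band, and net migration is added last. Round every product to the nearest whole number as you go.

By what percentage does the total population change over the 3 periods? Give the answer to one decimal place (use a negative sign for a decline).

-25.2

After projecting period 1:
Births: 87000 × 0.248 = 21576, 34500 × 0.208 = 7176 → 28752
10–19: 24500 × 0.97 = 23765
20–29: 78000 × 0.945 = 73710
30–39: 87000 × 0.948 = 82476
40+: 34500 × 0.962 + 34000 × 0.26 = 33189 + 8840 = 42029
Net migration: 30–39 + 40 → 82516
End of period: [28752, 23765, 73710, 82516, 42029]
After projecting period 2:
Births: 73710 × 0.248 = 18280, 82516 × 0.208 = 17163 → 35443
10–19: 28752 × 0.97 = 27889
20–29: 23765 × 0.945 = 22458
30–39: 73710 × 0.948 = 69877
40+: 82516 × 0.962 + 42029 × 0.26 = 79380 + 10928 = 90308
Net migration: 30–39 + 40 → 69917
End of period: [35443, 27889, 22458, 69917, 90308]
After projecting period 3:
Births: 22458 × 0.248 = 5570, 69917 × 0.208 = 14543 → 20113
10–19: 35443 × 0.97 = 34380
20–29: 27889 × 0.945 = 26355
30–39: 22458 × 0.948 = 21290
40+: 69917 × 0.962 + 90308 × 0.26 = 67260 + 23480 = 90740
Net migration: 30–39 + 40 → 21330
End of period: [20113, 34380, 26355, 21330, 90740]
Total: 258000 → 192918; change = -65082; percentage change = -25.2%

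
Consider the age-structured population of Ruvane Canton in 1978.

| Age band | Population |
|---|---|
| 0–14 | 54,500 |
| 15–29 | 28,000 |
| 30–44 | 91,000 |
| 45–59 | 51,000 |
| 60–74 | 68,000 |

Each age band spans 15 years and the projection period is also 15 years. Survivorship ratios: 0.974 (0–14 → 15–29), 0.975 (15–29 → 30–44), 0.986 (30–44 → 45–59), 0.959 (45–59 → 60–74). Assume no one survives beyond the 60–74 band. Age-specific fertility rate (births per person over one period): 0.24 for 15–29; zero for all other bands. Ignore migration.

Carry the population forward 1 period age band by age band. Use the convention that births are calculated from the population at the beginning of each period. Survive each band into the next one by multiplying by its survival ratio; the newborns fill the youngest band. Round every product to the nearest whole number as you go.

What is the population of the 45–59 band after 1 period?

89726

Let group 1 be 0–14 through group 5 = 60–74.
Period 1.
Births: 28000 * 0.24 = 6720
Group 2: 54500 * 0.974 = 53083
Group 3: 28000 * 0.975 = 27300
Group 4: 91000 * 0.986 = 89726
Group 5: 51000 * 0.959 = 48909
→ [6720, 53083, 27300, 89726, 48909]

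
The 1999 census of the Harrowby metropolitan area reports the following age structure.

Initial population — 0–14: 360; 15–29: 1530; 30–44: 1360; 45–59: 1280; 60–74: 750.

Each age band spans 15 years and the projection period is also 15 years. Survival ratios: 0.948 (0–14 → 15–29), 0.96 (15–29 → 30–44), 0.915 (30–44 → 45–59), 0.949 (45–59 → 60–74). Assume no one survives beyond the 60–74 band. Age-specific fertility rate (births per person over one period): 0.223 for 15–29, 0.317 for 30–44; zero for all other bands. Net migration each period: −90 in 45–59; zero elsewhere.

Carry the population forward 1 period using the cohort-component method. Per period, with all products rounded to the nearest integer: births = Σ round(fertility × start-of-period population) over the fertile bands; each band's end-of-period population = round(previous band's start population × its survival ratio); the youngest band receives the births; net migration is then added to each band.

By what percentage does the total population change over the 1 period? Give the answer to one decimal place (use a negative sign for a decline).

Period 1:
Births: 1530 * 0.223 = 341 ; 1360 * 0.317 = 431 → total 772
15–29: 360 * 0.948 = 341
30–44: 1530 * 0.96 = 1469
45–59: 1360 * 0.915 = 1244
60–74: 1280 * 0.949 = 1215
Net migration: 45–59 − 90 → 1154
→ [772, 341, 1469, 1154, 1215]
Total: 5280 → 4951; change = -329; percentage change = -6.2%

-6.2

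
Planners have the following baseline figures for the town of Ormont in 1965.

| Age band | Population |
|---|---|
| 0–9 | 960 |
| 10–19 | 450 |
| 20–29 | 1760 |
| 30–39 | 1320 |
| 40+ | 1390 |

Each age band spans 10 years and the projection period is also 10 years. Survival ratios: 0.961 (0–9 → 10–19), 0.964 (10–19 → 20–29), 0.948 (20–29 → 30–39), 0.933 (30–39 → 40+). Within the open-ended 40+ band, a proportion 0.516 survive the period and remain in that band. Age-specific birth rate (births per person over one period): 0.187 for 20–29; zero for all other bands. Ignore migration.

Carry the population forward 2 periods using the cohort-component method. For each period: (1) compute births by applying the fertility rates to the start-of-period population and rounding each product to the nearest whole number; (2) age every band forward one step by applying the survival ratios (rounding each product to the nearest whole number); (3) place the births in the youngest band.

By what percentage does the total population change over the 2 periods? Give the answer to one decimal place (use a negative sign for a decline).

(Groups numbered youngest = 1 to oldest = 5.)
Period 1:
Births: 1760 × 0.187 = 329
Group 2: 960 × 0.961 = 923
Group 3: 450 × 0.964 = 434
Group 4: 1760 × 0.948 = 1668
Group 5: 1320 × 0.933 + 1390 × 0.516 = 1232 + 717 = 1949
→ [329, 923, 434, 1668, 1949]
Period 2:
Births: 434 × 0.187 = 81
Group 2: 329 × 0.961 = 316
Group 3: 923 × 0.964 = 890
Group 4: 434 × 0.948 = 411
Group 5: 1668 × 0.933 + 1949 × 0.516 = 1556 + 1006 = 2562
→ [81, 316, 890, 411, 2562]
Total: 5880 → 4260; change = -1620; percentage change = -27.6%

-27.6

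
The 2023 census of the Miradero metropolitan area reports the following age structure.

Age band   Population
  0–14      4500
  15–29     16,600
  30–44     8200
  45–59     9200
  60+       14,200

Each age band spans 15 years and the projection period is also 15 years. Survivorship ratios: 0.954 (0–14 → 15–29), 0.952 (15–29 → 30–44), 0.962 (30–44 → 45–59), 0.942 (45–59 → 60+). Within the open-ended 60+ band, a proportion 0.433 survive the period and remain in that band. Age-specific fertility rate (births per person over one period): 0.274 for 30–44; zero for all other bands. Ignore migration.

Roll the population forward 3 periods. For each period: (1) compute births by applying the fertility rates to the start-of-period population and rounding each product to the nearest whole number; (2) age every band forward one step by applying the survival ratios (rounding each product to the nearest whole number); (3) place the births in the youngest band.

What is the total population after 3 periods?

31539

(Groups numbered youngest = 1 to oldest = 5.)
[period 1]
Births: 8200 × 0.274 = 2247
Group 2: 4500 × 0.954 = 4293
Group 3: 16600 × 0.952 = 15803
Group 4: 8200 × 0.962 = 7888
Group 5: 9200 × 0.942 + 14200 × 0.433 = 8666 + 6149 = 14815
Giving 2247 / 4293 / 15803 / 7888 / 14815.
[period 2]
Births: 15803 × 0.274 = 4330
Group 2: 2247 × 0.954 = 2144
Group 3: 4293 × 0.952 = 4087
Group 4: 15803 × 0.962 = 15202
Group 5: 7888 × 0.942 + 14815 × 0.433 = 7430 + 6415 = 13845
Giving 4330 / 2144 / 4087 / 15202 / 13845.
[period 3]
Births: 4087 × 0.274 = 1120
Group 2: 4330 × 0.954 = 4131
Group 3: 2144 × 0.952 = 2041
Group 4: 4087 × 0.962 = 3932
Group 5: 15202 × 0.942 + 13845 × 0.433 = 14320 + 5995 = 20315
Giving 1120 / 4131 / 2041 / 3932 / 20315.
Total after period 3: 1120 + 4131 + 2041 + 3932 + 20315 = 31539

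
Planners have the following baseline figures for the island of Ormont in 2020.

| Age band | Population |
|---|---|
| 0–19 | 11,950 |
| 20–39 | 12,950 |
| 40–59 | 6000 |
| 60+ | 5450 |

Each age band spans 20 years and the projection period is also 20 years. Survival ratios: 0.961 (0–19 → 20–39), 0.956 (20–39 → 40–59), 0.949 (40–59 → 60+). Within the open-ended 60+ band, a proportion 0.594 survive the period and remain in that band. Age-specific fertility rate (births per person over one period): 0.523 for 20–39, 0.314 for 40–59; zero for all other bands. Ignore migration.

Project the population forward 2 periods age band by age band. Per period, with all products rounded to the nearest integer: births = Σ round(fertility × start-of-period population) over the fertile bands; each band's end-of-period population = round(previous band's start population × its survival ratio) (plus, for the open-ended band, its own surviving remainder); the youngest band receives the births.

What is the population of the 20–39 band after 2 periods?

8319

— Period 1 —
Births: 12950 * 0.523 = 6773 ; 6000 * 0.314 = 1884 — total 8657
20–39: 11950 * 0.961 = 11484
40–59: 12950 * 0.956 = 12380
60+: 6000 * 0.949 + 5450 * 0.594 = 5694 + 3237 = 8931
Giving 8657 / 11484 / 12380 / 8931.
— Period 2 —
Births: 11484 * 0.523 = 6006 ; 12380 * 0.314 = 3887 — total 9893
20–39: 8657 * 0.961 = 8319
40–59: 11484 * 0.956 = 10979
60+: 12380 * 0.949 + 8931 * 0.594 = 11749 + 5305 = 17054
Giving 9893 / 8319 / 10979 / 17054.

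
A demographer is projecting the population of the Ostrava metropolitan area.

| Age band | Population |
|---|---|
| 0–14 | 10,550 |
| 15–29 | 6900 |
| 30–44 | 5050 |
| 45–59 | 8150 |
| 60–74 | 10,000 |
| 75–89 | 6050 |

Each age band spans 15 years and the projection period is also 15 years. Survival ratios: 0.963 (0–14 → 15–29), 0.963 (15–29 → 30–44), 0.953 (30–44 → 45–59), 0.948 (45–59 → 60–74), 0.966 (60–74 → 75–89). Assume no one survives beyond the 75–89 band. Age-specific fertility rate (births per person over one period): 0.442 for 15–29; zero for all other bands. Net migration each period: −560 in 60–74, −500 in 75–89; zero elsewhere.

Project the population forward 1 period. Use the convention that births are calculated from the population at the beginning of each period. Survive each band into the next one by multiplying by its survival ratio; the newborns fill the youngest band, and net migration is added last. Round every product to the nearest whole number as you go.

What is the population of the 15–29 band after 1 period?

Call the bands 1 to 6, youngest first.
After projecting period 1:
Births: 6900 * 0.442 = 3050
Band 2: 10550 * 0.963 = 10160
Band 3: 6900 * 0.963 = 6645
Band 4: 5050 * 0.953 = 4813
Band 5: 8150 * 0.948 = 7726
Band 6: 10000 * 0.966 = 9660
Net migration: Band 5 − 560 → 7166; Band 6 − 500 → 9160
Giving 3050 / 10160 / 6645 / 4813 / 7166 / 9160.

10160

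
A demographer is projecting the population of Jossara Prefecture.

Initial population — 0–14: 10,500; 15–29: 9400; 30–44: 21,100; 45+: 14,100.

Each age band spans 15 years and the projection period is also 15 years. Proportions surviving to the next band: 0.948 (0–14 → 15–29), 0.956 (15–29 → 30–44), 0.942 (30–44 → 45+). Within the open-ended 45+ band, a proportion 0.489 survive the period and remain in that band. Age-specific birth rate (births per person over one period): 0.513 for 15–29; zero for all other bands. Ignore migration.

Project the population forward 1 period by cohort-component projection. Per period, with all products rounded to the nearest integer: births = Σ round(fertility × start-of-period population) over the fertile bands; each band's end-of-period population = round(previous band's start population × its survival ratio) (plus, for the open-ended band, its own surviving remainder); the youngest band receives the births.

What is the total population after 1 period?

50533

[period 1]
Births: 9400 * 0.513 = 4822
15–29: 10500 * 0.948 = 9954
30–44: 9400 * 0.956 = 8986
45+: 21100 * 0.942 + 14100 * 0.489 = 19876 + 6895 = 26771
Giving 4822 / 9954 / 8986 / 26771.
Total after period 1: 4822 + 9954 + 8986 + 26771 = 50533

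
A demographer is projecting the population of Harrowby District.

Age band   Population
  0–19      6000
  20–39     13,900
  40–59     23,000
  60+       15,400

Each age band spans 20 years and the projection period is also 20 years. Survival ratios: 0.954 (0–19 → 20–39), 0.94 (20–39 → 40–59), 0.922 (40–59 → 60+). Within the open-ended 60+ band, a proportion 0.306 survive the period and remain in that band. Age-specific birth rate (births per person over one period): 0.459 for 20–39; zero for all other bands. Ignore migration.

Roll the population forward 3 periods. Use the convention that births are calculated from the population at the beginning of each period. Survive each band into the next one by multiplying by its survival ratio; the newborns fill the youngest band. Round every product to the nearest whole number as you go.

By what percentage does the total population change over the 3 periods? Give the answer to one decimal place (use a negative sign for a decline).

Call the bands 1 to 4, youngest first.
— Period 1 —
Births: 13900 * 0.459 = 6380
Band 2: 6000 * 0.954 = 5724
Band 3: 13900 * 0.94 = 13066
Band 4: 23000 * 0.922 + 15400 * 0.306 = 21206 + 4712 = 25918
→ [6380, 5724, 13066, 25918]
— Period 2 —
Births: 5724 * 0.459 = 2627
Band 2: 6380 * 0.954 = 6087
Band 3: 5724 * 0.94 = 5381
Band 4: 13066 * 0.922 + 25918 * 0.306 = 12047 + 7931 = 19978
→ [2627, 6087, 5381, 19978]
— Period 3 —
Births: 6087 * 0.459 = 2794
Band 2: 2627 * 0.954 = 2506
Band 3: 6087 * 0.94 = 5722
Band 4: 5381 * 0.922 + 19978 * 0.306 = 4961 + 6113 = 11074
→ [2794, 2506, 5722, 11074]
Total: 58300 → 22096; change = -36204; percentage change = -62.1%

-62.1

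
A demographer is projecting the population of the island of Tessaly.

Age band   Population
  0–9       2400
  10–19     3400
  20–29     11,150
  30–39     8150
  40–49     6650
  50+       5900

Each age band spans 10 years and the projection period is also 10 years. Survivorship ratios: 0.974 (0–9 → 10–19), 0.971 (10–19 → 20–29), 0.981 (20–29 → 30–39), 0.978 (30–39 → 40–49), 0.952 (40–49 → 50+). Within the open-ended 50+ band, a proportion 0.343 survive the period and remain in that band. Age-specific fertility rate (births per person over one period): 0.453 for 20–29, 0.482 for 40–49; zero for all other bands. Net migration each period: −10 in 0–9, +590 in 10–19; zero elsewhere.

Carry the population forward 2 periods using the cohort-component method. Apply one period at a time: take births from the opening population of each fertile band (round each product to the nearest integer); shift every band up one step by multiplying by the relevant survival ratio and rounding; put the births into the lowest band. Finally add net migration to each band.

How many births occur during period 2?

5337

Numbering the groups 1..6 from youngest to oldest:
Period 1.
Births: 11150 × 0.453 = 5051  |  6650 × 0.482 = 3205 → total 8256
Group 2: 2400 × 0.974 = 2338
Group 3: 3400 × 0.971 = 3301
Group 4: 11150 × 0.981 = 10938
Group 5: 8150 × 0.978 = 7971
Group 6: 6650 × 0.952 + 5900 × 0.343 = 6331 + 2024 = 8355
Net migration: Group 1 − 10 → 8246; Group 2 + 590 → 2928
Population now: 0–9=8246, 10–19=2928, 20–29=3301, 30–39=10938, 40–49=7971, 50+=8355
Period 2.
Births: 3301 × 0.453 = 1495  |  7971 × 0.482 = 3842 → total 5337
Group 2: 8246 × 0.974 = 8032
Group 3: 2928 × 0.971 = 2843
Group 4: 3301 × 0.981 = 3238
Group 5: 10938 × 0.978 = 10697
Group 6: 7971 × 0.952 + 8355 × 0.343 = 7588 + 2866 = 10454
Net migration: Group 1 − 10 → 5327; Group 2 + 590 → 8622
Population now: 0–9=5327, 10–19=8622, 20–29=2843, 30–39=3238, 40–49=10697, 50+=10454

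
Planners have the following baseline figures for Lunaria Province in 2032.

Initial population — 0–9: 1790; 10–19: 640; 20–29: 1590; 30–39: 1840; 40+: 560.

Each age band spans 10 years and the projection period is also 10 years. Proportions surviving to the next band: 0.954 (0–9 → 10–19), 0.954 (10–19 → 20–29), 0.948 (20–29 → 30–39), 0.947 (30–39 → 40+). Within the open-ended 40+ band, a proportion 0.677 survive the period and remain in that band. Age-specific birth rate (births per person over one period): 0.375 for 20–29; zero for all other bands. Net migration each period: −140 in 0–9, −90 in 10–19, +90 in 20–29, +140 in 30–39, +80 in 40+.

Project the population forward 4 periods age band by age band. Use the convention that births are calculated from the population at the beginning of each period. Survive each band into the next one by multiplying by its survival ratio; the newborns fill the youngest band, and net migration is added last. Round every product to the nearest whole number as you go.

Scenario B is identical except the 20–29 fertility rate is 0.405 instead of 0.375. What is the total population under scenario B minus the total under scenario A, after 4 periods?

139

(Bands numbered youngest = 1 to oldest = 5.)
— Period 1 —
Births: 1590 × 0.375 = 596
Band 2: 1790 × 0.954 = 1708
Band 3: 640 × 0.954 = 611
Band 4: 1590 × 0.948 = 1507
Band 5: 1840 × 0.947 + 560 × 0.677 = 1742 + 379 = 2121
Net migration: Band 1 − 140 → 456; Band 2 − 90 → 1618; Band 3 + 90 → 701; Band 4 + 140 → 1647; Band 5 + 80 → 2201
Population now: 0–9=456, 10–19=1618, 20–29=701, 30–39=1647, 40+=2201
— Period 2 —
Births: 701 × 0.375 = 263
Band 2: 456 × 0.954 = 435
Band 3: 1618 × 0.954 = 1544
Band 4: 701 × 0.948 = 665
Band 5: 1647 × 0.947 + 2201 × 0.677 = 1560 + 1490 = 3050
Net migration: Band 1 − 140 → 123; Band 2 − 90 → 345; Band 3 + 90 → 1634; Band 4 + 140 → 805; Band 5 + 80 → 3130
Population now: 0–9=123, 10–19=345, 20–29=1634, 30–39=805, 40+=3130
— Period 3 —
Births: 1634 × 0.375 = 613
Band 2: 123 × 0.954 = 117
Band 3: 345 × 0.954 = 329
Band 4: 1634 × 0.948 = 1549
Band 5: 805 × 0.947 + 3130 × 0.677 = 762 + 2119 = 2881
Net migration: Band 1 − 140 → 473; Band 2 − 90 → 27; Band 3 + 90 → 419; Band 4 + 140 → 1689; Band 5 + 80 → 2961
Population now: 0–9=473, 10–19=27, 20–29=419, 30–39=1689, 40+=2961
— Period 4 —
Births: 419 × 0.375 = 157
Band 2: 473 × 0.954 = 451
Band 3: 27 × 0.954 = 26
Band 4: 419 × 0.948 = 397
Band 5: 1689 × 0.947 + 2961 × 0.677 = 1599 + 2005 = 3604
Net migration: Band 1 − 140 → 17; Band 2 − 90 → 361; Band 3 + 90 → 116; Band 4 + 140 → 537; Band 5 + 80 → 3684
Population now: 0–9=17, 10–19=361, 20–29=116, 30–39=537, 40+=3684
Scenario A total after 4 periods: 4715
Scenario B projection —
— Period 1 —
Births: 1590 × 0.405 = 644
Band 2: 1790 × 0.954 = 1708
Band 3: 640 × 0.954 = 611
Band 4: 1590 × 0.948 = 1507
Band 5: 1840 × 0.947 + 560 × 0.677 = 1742 + 379 = 2121
Net migration: Band 1 − 140 → 504; Band 2 − 90 → 1618; Band 3 + 90 → 701; Band 4 + 140 → 1647; Band 5 + 80 → 2201
Population now: 0–9=504, 10–19=1618, 20–29=701, 30–39=1647, 40+=2201
— Period 2 —
Births: 701 × 0.405 = 284
Band 2: 504 × 0.954 = 481
Band 3: 1618 × 0.954 = 1544
Band 4: 701 × 0.948 = 665
Band 5: 1647 × 0.947 + 2201 × 0.677 = 1560 + 1490 = 3050
Net migration: Band 1 − 140 → 144; Band 2 − 90 → 391; Band 3 + 90 → 1634; Band 4 + 140 → 805; Band 5 + 80 → 3130
Population now: 0–9=144, 10–19=391, 20–29=1634, 30–39=805, 40+=3130
— Period 3 —
Births: 1634 × 0.405 = 662
Band 2: 144 × 0.954 = 137
Band 3: 391 × 0.954 = 373
Band 4: 1634 × 0.948 = 1549
Band 5: 805 × 0.947 + 3130 × 0.677 = 762 + 2119 = 2881
Net migration: Band 1 − 140 → 522; Band 2 − 90 → 47; Band 3 + 90 → 463; Band 4 + 140 → 1689; Band 5 + 80 → 2961
Population now: 0–9=522, 10–19=47, 20–29=463, 30–39=1689, 40+=2961
— Period 4 —
Births: 463 × 0.405 = 188
Band 2: 522 × 0.954 = 498
Band 3: 47 × 0.954 = 45
Band 4: 463 × 0.948 = 439
Band 5: 1689 × 0.947 + 2961 × 0.677 = 1599 + 2005 = 3604
Net migration: Band 1 − 140 → 48; Band 2 − 90 → 408; Band 3 + 90 → 135; Band 4 + 140 → 579; Band 5 + 80 → 3684
Population now: 0–9=48, 10–19=408, 20–29=135, 30–39=579, 40+=3684
Scenario B total after 4 periods: 4854
Difference B − A = 4854 − 4715 = 139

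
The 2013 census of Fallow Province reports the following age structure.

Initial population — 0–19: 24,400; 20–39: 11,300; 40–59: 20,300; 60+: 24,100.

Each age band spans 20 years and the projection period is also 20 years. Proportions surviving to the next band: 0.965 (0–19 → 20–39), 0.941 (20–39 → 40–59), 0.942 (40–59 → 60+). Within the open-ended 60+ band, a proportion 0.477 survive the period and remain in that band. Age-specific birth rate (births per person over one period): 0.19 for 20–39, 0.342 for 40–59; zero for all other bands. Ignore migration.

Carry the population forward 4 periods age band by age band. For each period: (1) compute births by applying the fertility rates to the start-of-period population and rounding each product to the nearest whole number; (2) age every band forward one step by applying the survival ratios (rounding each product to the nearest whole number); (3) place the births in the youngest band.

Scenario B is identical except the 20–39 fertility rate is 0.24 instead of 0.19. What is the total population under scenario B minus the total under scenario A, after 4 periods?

2942

Call the groups 1 to 4, youngest first.
[period 1]
Births: 11300 × 0.19 = 2147 ; 20300 × 0.342 = 6943 → 9090
Group 2: 24400 × 0.965 = 23546
Group 3: 11300 × 0.941 = 10633
Group 4: 20300 × 0.942 + 24100 × 0.477 = 19123 + 11496 = 30619
End of period: [9090, 23546, 10633, 30619]
[period 2]
Births: 23546 × 0.19 = 4474 ; 10633 × 0.342 = 3636 → 8110
Group 2: 9090 × 0.965 = 8772
Group 3: 23546 × 0.941 = 22157
Group 4: 10633 × 0.942 + 30619 × 0.477 = 10016 + 14605 = 24621
End of period: [8110, 8772, 22157, 24621]
[period 3]
Births: 8772 × 0.19 = 1667 ; 22157 × 0.342 = 7578 → 9245
Group 2: 8110 × 0.965 = 7826
Group 3: 8772 × 0.941 = 8254
Group 4: 22157 × 0.942 + 24621 × 0.477 = 20872 + 11744 = 32616
End of period: [9245, 7826, 8254, 32616]
[period 4]
Births: 7826 × 0.19 = 1487 ; 8254 × 0.342 = 2823 → 4310
Group 2: 9245 × 0.965 = 8921
Group 3: 7826 × 0.941 = 7364
Group 4: 8254 × 0.942 + 32616 × 0.477 = 7775 + 15558 = 23333
End of period: [4310, 8921, 7364, 23333]
Scenario A total after 4 periods: 43928
Scenario B projection —
[period 1]
Births: 11300 × 0.24 = 2712 ; 20300 × 0.342 = 6943 → 9655
Group 2: 24400 × 0.965 = 23546
Group 3: 11300 × 0.941 = 10633
Group 4: 20300 × 0.942 + 24100 × 0.477 = 19123 + 11496 = 30619
End of period: [9655, 23546, 10633, 30619]
[period 2]
Births: 23546 × 0.24 = 5651 ; 10633 × 0.342 = 3636 → 9287
Group 2: 9655 × 0.965 = 9317
Group 3: 23546 × 0.941 = 22157
Group 4: 10633 × 0.942 + 30619 × 0.477 = 10016 + 14605 = 24621
End of period: [9287, 9317, 22157, 24621]
[period 3]
Births: 9317 × 0.24 = 2236 ; 22157 × 0.342 = 7578 → 9814
Group 2: 9287 × 0.965 = 8962
Group 3: 9317 × 0.941 = 8767
Group 4: 22157 × 0.942 + 24621 × 0.477 = 20872 + 11744 = 32616
End of period: [9814, 8962, 8767, 32616]
[period 4]
Births: 8962 × 0.24 = 2151 ; 8767 × 0.342 = 2998 → 5149
Group 2: 9814 × 0.965 = 9471
Group 3: 8962 × 0.941 = 8433
Group 4: 8767 × 0.942 + 32616 × 0.477 = 8259 + 15558 = 23817
End of period: [5149, 9471, 8433, 23817]
Scenario B total after 4 periods: 46870
Difference B − A = 46870 − 43928 = 2942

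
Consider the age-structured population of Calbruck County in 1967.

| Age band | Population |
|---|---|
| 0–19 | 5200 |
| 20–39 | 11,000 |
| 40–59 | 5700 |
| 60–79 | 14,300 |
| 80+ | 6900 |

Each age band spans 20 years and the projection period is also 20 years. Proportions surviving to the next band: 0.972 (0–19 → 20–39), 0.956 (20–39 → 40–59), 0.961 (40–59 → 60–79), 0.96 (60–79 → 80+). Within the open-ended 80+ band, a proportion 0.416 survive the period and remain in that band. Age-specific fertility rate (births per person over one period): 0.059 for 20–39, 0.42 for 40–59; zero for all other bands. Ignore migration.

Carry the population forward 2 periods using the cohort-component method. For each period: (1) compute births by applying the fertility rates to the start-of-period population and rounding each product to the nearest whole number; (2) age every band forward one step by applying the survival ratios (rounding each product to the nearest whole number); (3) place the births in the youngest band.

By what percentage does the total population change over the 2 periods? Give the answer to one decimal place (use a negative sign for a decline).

Numbering the bands 1..5 from youngest to oldest:
After projecting period 1:
Births: 11000 × 0.059 = 649 ; 5700 × 0.42 = 2394 — total 3043
Band 2: 5200 × 0.972 = 5054
Band 3: 11000 × 0.956 = 10516
Band 4: 5700 × 0.961 = 5478
Band 5: 14300 × 0.96 + 6900 × 0.416 = 13728 + 2870 = 16598
→ [3043, 5054, 10516, 5478, 16598]
After projecting period 2:
Births: 5054 × 0.059 = 298 ; 10516 × 0.42 = 4417 — total 4715
Band 2: 3043 × 0.972 = 2958
Band 3: 5054 × 0.956 = 4832
Band 4: 10516 × 0.961 = 10106
Band 5: 5478 × 0.96 + 16598 × 0.416 = 5259 + 6905 = 12164
→ [4715, 2958, 4832, 10106, 12164]
Total: 43100 → 34775; change = -8325; percentage change = -19.3%

-19.3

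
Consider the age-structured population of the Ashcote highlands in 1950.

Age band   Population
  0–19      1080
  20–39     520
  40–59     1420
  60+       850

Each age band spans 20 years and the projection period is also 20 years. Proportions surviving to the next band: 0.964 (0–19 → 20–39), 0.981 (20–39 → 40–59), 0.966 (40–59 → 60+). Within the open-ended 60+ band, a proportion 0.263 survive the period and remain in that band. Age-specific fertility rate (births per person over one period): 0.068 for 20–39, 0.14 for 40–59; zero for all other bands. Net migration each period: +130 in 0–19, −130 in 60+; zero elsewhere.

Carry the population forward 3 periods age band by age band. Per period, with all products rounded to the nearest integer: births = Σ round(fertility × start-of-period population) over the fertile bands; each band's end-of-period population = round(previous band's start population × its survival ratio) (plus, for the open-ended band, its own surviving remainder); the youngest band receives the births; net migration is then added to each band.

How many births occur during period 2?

142

Numbering the bands 1..4 from youngest to oldest:
Period 1:
Births: 520 × 0.068 = 35  |  1420 × 0.14 = 199 — total 234
Band 2: 1080 × 0.964 = 1041
Band 3: 520 × 0.981 = 510
Band 4: 1420 × 0.966 + 850 × 0.263 = 1372 + 224 = 1596
Net migration: Band 1 + 130 → 364; Band 4 − 130 → 1466
Population now: 0–19=364, 20–39=1041, 40–59=510, 60+=1466
Period 2:
Births: 1041 × 0.068 = 71  |  510 × 0.14 = 71 — total 142
Band 2: 364 × 0.964 = 351
Band 3: 1041 × 0.981 = 1021
Band 4: 510 × 0.966 + 1466 × 0.263 = 493 + 386 = 879
Net migration: Band 1 + 130 → 272; Band 4 − 130 → 749
Population now: 0–19=272, 20–39=351, 40–59=1021, 60+=749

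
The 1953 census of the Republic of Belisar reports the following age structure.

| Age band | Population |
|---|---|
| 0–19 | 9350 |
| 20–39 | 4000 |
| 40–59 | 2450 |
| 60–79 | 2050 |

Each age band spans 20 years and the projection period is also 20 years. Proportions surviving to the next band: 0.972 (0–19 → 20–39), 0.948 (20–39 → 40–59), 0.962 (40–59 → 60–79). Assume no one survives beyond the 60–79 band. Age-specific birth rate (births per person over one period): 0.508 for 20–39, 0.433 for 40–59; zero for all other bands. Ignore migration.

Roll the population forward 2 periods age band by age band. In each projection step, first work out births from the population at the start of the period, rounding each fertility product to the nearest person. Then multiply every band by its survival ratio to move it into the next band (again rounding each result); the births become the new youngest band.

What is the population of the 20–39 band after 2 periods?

— Period 1 —
Births: 4000 * 0.508 = 2032 ; 2450 * 0.433 = 1061 ⇒ total 3093
20–39: 9350 * 0.972 = 9088
40–59: 4000 * 0.948 = 3792
60–79: 2450 * 0.962 = 2357
End of period: [3093, 9088, 3792, 2357]
— Period 2 —
Births: 9088 * 0.508 = 4617 ; 3792 * 0.433 = 1642 ⇒ total 6259
20–39: 3093 * 0.972 = 3006
40–59: 9088 * 0.948 = 8615
60–79: 3792 * 0.962 = 3648
End of period: [6259, 3006, 8615, 3648]

3006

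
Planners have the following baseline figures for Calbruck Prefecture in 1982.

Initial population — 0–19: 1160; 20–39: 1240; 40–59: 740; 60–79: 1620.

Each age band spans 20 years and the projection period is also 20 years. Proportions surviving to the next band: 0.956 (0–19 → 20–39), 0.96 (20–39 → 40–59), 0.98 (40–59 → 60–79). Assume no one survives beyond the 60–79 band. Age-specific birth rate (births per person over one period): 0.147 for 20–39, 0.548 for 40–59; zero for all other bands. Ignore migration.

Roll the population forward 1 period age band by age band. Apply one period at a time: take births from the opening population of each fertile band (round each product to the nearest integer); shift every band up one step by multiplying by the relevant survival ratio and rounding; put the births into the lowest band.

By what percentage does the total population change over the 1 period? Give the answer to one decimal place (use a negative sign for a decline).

Let group 1 be 0–19 through group 4 = 60–79.
[period 1]
Births: 1240 * 0.147 = 182, 740 * 0.548 = 406 — total 588
Group 2: 1160 * 0.956 = 1109
Group 3: 1240 * 0.96 = 1190
Group 4: 740 * 0.98 = 725
End of period: [588, 1109, 1190, 725]
Total: 4760 → 3612; change = -1148; percentage change = -24.1%

-24.1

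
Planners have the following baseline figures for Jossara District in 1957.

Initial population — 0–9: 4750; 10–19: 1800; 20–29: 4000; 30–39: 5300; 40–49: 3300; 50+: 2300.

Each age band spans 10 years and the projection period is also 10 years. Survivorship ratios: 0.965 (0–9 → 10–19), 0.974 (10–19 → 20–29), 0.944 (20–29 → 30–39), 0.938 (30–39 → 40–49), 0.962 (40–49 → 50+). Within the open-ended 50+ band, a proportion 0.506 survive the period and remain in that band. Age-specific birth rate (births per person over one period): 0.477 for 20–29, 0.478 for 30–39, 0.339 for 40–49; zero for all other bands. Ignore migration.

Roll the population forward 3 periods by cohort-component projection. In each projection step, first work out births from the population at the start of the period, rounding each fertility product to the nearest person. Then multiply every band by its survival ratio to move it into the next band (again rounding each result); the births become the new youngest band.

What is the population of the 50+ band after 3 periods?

6938

[period 1]
Births: 4000 * 0.477 = 1908, 5300 * 0.478 = 2533, 3300 * 0.339 = 1119 ⇒ total 5560
10–19: 4750 * 0.965 = 4584
20–29: 1800 * 0.974 = 1753
30–39: 4000 * 0.944 = 3776
40–49: 5300 * 0.938 = 4971
50+: 3300 * 0.962 + 2300 * 0.506 = 3175 + 1164 = 4339
Population now: 0–9=5560, 10–19=4584, 20–29=1753, 30–39=3776, 40–49=4971, 50+=4339
[period 2]
Births: 1753 * 0.477 = 836, 3776 * 0.478 = 1805, 4971 * 0.339 = 1685 ⇒ total 4326
10–19: 5560 * 0.965 = 5365
20–29: 4584 * 0.974 = 4465
30–39: 1753 * 0.944 = 1655
40–49: 3776 * 0.938 = 3542
50+: 4971 * 0.962 + 4339 * 0.506 = 4782 + 2196 = 6978
Population now: 0–9=4326, 10–19=5365, 20–29=4465, 30–39=1655, 40–49=3542, 50+=6978
[period 3]
Births: 4465 * 0.477 = 2130, 1655 * 0.478 = 791, 3542 * 0.339 = 1201 ⇒ total 4122
10–19: 4326 * 0.965 = 4175
20–29: 5365 * 0.974 = 5226
30–39: 4465 * 0.944 = 4215
40–49: 1655 * 0.938 = 1552
50+: 3542 * 0.962 + 6978 * 0.506 = 3407 + 3531 = 6938
Population now: 0–9=4122, 10–19=4175, 20–29=5226, 30–39=4215, 40–49=1552, 50+=6938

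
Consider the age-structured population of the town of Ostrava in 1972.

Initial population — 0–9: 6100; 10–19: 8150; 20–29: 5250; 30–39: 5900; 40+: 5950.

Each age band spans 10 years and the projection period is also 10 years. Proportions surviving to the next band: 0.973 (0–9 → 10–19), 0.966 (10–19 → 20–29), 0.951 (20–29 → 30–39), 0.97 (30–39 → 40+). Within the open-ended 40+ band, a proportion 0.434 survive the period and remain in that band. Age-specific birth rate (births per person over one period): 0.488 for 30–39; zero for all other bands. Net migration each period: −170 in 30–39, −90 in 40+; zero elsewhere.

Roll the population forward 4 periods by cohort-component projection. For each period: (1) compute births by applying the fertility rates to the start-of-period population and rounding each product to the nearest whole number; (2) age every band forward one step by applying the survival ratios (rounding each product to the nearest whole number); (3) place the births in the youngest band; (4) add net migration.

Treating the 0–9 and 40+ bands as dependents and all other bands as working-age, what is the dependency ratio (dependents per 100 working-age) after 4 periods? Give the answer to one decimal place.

150.7

Numbering the bands 1..5 from youngest to oldest:
Period 1:
Births: 5900 × 0.488 = 2879
Band 2: 6100 × 0.973 = 5935
Band 3: 8150 × 0.966 = 7873
Band 4: 5250 × 0.951 = 4993
Band 5: 5900 × 0.97 + 5950 × 0.434 = 5723 + 2582 = 8305
Net migration: Band 4 − 170 → 4823; Band 5 − 90 → 8215
Giving 2879 / 5935 / 7873 / 4823 / 8215.
Period 2:
Births: 4823 × 0.488 = 2354
Band 2: 2879 × 0.973 = 2801
Band 3: 5935 × 0.966 = 5733
Band 4: 7873 × 0.951 = 7487
Band 5: 4823 × 0.97 + 8215 × 0.434 = 4678 + 3565 = 8243
Net migration: Band 4 − 170 → 7317; Band 5 − 90 → 8153
Giving 2354 / 2801 / 5733 / 7317 / 8153.
Period 3:
Births: 7317 × 0.488 = 3571
Band 2: 2354 × 0.973 = 2290
Band 3: 2801 × 0.966 = 2706
Band 4: 5733 × 0.951 = 5452
Band 5: 7317 × 0.97 + 8153 × 0.434 = 7097 + 3538 = 10635
Net migration: Band 4 − 170 → 5282; Band 5 − 90 → 10545
Giving 3571 / 2290 / 2706 / 5282 / 10545.
Period 4:
Births: 5282 × 0.488 = 2578
Band 2: 3571 × 0.973 = 3475
Band 3: 2290 × 0.966 = 2212
Band 4: 2706 × 0.951 = 2573
Band 5: 5282 × 0.97 + 10545 × 0.434 = 5124 + 4577 = 9701
Net migration: Band 4 − 170 → 2403; Band 5 − 90 → 9611
Giving 2578 / 3475 / 2212 / 2403 / 9611.
Dependents (band 0–9 + band 40+) = 2578 + 9611 = 12189; working-age = 8090; ratio = 12189/8090 × 100 = 150.7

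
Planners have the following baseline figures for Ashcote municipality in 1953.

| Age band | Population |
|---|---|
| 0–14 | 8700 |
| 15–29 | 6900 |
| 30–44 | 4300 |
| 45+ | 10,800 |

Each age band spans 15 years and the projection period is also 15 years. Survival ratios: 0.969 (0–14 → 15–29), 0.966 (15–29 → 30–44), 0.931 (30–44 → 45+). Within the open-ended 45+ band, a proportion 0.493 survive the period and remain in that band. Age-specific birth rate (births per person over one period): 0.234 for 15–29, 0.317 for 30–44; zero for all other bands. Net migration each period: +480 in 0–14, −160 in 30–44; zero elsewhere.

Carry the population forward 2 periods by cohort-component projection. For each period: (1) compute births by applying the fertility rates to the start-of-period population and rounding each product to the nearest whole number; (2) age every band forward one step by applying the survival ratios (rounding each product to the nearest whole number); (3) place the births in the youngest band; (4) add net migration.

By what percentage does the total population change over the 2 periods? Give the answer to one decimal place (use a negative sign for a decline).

Period 1.
Births: 6900 * 0.234 = 1615  |  4300 * 0.317 = 1363 → 2978
15–29: 8700 * 0.969 = 8430
30–44: 6900 * 0.966 = 6665
45+: 4300 * 0.931 + 10800 * 0.493 = 4003 + 5324 = 9327
Net migration: 0–14 + 480 → 3458; 30–44 − 160 → 6505
Population now: 0–14=3458, 15–29=8430, 30–44=6505, 45+=9327
Period 2.
Births: 8430 * 0.234 = 1973  |  6505 * 0.317 = 2062 → 4035
15–29: 3458 * 0.969 = 3351
30–44: 8430 * 0.966 = 8143
45+: 6505 * 0.931 + 9327 * 0.493 = 6056 + 4598 = 10654
Net migration: 0–14 + 480 → 4515; 30–44 − 160 → 7983
Population now: 0–14=4515, 15–29=3351, 30–44=7983, 45+=10654
Total: 30700 → 26503; change = -4197; percentage change = -13.7%

-13.7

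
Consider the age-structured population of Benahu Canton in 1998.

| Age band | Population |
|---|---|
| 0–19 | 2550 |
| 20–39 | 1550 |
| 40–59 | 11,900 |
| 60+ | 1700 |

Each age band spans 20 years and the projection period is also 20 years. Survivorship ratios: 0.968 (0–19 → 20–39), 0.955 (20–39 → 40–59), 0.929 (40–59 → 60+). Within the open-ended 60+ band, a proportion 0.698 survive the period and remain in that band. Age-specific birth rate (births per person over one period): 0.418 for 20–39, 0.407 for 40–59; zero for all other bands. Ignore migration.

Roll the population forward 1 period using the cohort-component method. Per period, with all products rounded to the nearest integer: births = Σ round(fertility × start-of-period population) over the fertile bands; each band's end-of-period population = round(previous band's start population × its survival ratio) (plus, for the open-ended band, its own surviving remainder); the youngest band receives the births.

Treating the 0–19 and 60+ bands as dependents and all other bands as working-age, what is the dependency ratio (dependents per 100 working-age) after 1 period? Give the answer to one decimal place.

449.2

Call the bands 1 to 4, youngest first.
Period 1:
Births: 1550 * 0.418 = 648 ; 11900 * 0.407 = 4843 → 5491
Band 2: 2550 * 0.968 = 2468
Band 3: 1550 * 0.955 = 1480
Band 4: 11900 * 0.929 + 1700 * 0.698 = 11055 + 1187 = 12242
Giving 5491 / 2468 / 1480 / 12242.
Dependents (band 0–19 + band 60+) = 5491 + 12242 = 17733; working-age = 3948; ratio = 17733/3948 × 100 = 449.2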